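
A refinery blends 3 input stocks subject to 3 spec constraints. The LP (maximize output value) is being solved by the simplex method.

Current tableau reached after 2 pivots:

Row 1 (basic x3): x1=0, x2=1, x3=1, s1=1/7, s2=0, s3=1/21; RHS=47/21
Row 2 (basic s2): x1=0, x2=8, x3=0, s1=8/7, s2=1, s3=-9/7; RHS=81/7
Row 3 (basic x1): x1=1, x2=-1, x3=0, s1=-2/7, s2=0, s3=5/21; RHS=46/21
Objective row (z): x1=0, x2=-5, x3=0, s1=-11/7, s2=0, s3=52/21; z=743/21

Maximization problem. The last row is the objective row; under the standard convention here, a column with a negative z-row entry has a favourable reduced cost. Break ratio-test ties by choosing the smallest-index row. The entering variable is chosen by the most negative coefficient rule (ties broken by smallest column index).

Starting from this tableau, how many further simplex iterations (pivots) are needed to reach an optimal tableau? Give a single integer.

2

pivot: x2 in, s2 out → z = 7159/168
pivot: s1 in, x2 out → z = 1231/24
No improving column remains; optimal.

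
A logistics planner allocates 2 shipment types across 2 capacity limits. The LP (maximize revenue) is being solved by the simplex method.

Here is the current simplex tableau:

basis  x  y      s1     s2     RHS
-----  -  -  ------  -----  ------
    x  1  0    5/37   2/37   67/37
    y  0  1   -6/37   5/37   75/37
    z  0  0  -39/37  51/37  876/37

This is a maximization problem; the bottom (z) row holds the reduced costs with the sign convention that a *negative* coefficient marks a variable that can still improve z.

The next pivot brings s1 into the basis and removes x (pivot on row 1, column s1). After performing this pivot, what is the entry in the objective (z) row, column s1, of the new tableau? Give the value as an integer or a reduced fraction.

0

Pivot element is row 1, column s1: 5/37.
Normalize row 1: new (row 1, s1) = (5/37)/(5/37) = 1.
z-row ← z-row − (-39/37)·(new row 1): -39/37 − (-39/37)·1 = 0.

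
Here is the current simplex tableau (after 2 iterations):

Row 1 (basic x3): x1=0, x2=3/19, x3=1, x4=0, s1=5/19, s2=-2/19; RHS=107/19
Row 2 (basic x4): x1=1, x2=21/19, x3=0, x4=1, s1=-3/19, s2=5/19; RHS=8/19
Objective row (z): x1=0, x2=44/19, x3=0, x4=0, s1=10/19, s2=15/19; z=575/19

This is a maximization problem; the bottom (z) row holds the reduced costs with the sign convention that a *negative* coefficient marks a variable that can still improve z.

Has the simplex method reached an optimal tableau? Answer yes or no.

No objective-row coefficient is strictly negative, so no entering variable exists; the tableau is optimal.

yes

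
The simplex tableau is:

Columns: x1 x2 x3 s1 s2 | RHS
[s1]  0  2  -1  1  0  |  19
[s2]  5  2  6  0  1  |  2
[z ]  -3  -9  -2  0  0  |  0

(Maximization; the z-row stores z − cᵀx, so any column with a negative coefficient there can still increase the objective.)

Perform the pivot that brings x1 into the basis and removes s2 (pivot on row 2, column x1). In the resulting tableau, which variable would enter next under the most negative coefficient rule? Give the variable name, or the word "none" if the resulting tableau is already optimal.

Pivot element 5. New z-row = old z-row − (-3)·(row 2/5).
Updated z-row coefficients: x1: 0, x2: -39/5, x3: 8/5, s1: 0, s2: 3/5.
The most negative is -39/5 in column x2, so x2 would enter next.

x2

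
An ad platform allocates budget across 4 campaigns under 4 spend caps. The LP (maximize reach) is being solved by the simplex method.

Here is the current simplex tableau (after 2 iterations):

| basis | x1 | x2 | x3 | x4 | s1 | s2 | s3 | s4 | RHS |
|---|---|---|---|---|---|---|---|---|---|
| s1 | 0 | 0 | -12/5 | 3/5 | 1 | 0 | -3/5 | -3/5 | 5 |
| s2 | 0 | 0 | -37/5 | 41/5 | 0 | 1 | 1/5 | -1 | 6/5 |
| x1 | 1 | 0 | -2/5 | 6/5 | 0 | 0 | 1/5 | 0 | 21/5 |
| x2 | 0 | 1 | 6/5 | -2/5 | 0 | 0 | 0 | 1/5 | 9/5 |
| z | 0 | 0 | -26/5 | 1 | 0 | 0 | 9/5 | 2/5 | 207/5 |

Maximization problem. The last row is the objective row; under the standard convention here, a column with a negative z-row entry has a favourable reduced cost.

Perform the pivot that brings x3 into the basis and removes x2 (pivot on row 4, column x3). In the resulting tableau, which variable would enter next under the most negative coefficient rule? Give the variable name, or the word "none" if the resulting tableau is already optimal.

Pivot element 6/5. New z-row = old z-row − (-26/5)·(row 4/(6/5)).
Updated z-row coefficients: x1: 0, x2: 13/3, x3: 0, x4: -11/15, s1: 0, s2: 0, s3: 9/5, s4: 19/15.
The most negative is -11/15 in column x4, so x4 would enter next.

x4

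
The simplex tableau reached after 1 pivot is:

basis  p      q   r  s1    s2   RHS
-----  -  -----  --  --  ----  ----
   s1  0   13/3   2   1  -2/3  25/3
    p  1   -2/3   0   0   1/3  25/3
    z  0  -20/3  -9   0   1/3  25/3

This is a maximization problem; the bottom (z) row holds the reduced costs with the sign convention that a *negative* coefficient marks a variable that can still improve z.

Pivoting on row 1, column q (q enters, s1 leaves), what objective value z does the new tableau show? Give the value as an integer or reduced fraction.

Minimum ratio for q: (25/3)/(13/3) = 25/13.
z changes by −(z-row coeff of q)·ratio = −(-20/3)·(25/13) = 500/39.
New z = 25/3 + (500/39) = 275/13.

275/13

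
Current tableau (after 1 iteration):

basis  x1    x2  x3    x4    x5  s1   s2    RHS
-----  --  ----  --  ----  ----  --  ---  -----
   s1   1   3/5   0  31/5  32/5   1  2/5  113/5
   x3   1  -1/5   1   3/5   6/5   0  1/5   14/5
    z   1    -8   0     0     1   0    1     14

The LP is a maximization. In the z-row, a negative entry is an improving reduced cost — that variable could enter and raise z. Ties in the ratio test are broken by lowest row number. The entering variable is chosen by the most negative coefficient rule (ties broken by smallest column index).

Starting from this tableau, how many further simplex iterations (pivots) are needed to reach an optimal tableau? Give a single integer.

pivot: x2 in, s1 out → z = 946/3
No improving column remains; optimal.

1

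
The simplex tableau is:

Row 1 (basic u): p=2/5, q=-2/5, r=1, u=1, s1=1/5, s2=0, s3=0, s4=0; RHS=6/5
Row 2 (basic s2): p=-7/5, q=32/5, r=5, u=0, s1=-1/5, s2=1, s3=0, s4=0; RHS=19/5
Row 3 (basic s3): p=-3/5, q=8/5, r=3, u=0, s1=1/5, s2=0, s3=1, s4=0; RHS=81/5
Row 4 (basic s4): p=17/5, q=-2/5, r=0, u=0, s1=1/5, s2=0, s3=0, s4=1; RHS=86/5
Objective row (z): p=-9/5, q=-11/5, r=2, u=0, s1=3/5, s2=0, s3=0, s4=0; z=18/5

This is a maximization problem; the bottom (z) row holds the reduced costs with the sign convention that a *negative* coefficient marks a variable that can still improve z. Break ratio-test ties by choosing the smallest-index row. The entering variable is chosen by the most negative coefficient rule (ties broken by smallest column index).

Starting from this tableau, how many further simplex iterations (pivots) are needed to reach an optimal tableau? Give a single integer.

2

pivot: q in, s2 out → z = 157/32
pivot: p in, u out → z = 77/5
No improving column remains; optimal.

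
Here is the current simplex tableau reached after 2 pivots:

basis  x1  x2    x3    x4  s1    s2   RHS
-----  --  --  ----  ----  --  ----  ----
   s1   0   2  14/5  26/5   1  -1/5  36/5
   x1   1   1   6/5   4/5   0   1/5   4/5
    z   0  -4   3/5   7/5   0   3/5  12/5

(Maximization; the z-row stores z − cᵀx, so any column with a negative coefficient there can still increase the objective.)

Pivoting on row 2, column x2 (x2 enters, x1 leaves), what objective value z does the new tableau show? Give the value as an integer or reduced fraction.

28/5

Minimum ratio for x2: (4/5)/1 = 4/5.
z changes by −(z-row coeff of x2)·ratio = −(-4)·(4/5) = 16/5.
New z = 12/5 + (16/5) = 28/5.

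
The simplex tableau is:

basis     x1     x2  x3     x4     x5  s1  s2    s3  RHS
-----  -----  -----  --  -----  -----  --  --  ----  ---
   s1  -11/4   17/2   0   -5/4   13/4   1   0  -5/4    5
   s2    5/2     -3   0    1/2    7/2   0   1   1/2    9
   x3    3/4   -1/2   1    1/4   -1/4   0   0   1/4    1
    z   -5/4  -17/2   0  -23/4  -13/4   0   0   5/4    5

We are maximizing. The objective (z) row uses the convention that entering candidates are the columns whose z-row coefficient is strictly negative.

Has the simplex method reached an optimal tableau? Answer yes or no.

no

Column x1 has objective-row coefficient -5/4, which is negative; an improving pivot exists, so not yet optimal.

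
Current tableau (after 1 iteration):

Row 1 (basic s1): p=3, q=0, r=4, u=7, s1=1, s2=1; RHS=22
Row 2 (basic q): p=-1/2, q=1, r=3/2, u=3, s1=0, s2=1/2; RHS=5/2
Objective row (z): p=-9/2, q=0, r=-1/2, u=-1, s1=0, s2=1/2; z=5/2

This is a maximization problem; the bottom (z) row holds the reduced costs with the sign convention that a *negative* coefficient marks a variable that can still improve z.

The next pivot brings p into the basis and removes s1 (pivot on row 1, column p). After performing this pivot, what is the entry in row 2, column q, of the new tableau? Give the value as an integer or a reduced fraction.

Pivot element is row 1, column p: 3.
Normalize row 1: new (row 1, q) = 0/3 = 0.
row 2 ← row 2 − (-1/2)·(new row 1): 1 − (-1/2)·0 = 1.

1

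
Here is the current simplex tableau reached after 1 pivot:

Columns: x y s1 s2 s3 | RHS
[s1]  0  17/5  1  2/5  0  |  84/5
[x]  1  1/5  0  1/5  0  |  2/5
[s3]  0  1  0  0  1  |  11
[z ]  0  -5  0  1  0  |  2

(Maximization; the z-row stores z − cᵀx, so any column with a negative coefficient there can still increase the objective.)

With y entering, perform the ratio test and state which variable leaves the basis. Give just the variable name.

Ratios: row 1 (s1): (84/5)/(17/5) = 84/17; row 2 (x): (2/5)/(1/5) = 2; row 3 (s3): 11/1 = 11.
Minimum ratio 2 is in the x row, so x leaves.

x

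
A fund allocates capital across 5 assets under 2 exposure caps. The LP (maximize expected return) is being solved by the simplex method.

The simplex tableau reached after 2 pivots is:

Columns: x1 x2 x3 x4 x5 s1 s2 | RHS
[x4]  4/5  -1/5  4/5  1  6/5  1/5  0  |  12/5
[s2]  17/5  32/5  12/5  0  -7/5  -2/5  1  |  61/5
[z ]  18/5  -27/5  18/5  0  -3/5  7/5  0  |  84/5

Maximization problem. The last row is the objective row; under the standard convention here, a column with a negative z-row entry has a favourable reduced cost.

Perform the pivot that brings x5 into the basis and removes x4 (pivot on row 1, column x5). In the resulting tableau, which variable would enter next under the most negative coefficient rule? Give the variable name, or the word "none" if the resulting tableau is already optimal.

Pivot element 6/5. New z-row = old z-row − (-3/5)·(row 1/(6/5)).
Updated z-row coefficients: x1: 4, x2: -11/2, x3: 4, x4: 1/2, x5: 0, s1: 3/2, s2: 0.
The most negative is -11/2 in column x2, so x2 would enter next.

x2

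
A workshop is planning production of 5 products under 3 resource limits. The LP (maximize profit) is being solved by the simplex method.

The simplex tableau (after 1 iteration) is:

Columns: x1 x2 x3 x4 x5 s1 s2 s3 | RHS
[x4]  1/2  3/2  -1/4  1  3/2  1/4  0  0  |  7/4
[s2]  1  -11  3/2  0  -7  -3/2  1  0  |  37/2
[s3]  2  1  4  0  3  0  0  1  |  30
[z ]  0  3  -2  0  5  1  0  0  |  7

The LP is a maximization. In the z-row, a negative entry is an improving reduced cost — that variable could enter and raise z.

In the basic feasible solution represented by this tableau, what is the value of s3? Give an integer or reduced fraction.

s3 is basic (row 3); its value is the RHS of that row: 30.

30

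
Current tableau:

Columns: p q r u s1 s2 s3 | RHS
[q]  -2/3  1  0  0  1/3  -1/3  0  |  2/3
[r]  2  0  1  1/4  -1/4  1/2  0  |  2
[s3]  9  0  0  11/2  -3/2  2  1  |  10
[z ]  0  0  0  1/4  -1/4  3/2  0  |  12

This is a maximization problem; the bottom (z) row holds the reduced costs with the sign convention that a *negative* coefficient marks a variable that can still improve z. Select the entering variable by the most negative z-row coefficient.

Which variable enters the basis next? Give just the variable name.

Objective-row coefficients: p: 0, q: 0, r: 0, u: 1/4, s1: -1/4, s2: 3/2, s3: 0.
The most negative is -1/4 in column s1, so s1 enters.

s1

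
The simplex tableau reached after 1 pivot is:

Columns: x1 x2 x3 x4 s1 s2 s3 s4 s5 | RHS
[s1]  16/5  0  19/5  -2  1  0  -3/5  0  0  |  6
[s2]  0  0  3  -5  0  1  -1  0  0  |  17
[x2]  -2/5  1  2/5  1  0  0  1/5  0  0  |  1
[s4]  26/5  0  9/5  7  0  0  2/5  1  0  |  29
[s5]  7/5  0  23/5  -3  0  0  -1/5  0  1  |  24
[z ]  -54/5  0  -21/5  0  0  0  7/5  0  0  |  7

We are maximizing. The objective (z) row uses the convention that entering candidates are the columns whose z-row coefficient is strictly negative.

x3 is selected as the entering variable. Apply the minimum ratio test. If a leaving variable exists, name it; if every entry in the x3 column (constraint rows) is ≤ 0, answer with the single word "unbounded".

s1

Ratios: row 1 (s1): 6/(19/5) = 30/19; row 2 (s2): 17/3 = 17/3; row 3 (x2): 1/(2/5) = 5/2; row 4 (s4): 29/(9/5) = 145/9; row 5 (s5): 24/(23/5) = 120/23.
Minimum ratio is in the s1 row, so s1 leaves.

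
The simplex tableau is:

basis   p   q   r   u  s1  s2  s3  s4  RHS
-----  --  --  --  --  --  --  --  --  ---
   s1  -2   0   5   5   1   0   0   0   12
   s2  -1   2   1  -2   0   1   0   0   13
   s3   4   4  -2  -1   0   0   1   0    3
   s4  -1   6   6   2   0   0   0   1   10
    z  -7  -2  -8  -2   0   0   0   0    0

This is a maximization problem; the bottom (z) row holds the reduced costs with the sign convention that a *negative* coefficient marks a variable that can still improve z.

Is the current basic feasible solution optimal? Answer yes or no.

no

Column p has objective-row coefficient -7, which is negative; an improving pivot exists, so not yet optimal.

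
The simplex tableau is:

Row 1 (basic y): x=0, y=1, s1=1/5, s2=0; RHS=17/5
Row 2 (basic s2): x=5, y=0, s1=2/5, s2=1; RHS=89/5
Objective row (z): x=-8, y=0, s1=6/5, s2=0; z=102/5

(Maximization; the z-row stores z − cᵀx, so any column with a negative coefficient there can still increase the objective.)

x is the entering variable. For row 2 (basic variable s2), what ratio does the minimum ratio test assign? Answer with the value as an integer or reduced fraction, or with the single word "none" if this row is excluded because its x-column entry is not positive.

Ratio = RHS / (x entry) = (89/5) / 5 = 89/25.

89/25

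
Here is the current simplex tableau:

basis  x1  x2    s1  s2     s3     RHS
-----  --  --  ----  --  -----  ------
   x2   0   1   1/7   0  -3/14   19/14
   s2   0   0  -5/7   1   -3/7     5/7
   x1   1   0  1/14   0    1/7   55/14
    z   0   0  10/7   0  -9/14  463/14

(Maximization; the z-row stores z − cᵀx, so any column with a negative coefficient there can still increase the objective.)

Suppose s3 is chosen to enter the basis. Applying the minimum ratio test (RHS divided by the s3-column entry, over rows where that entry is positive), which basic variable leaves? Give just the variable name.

Ratios: row 1 (x2): entry -3/14 ≤ 0, skip; row 2 (s2): entry -3/7 ≤ 0, skip; row 3 (x1): (55/14)/(1/7) = 55/2.
Minimum ratio 55/2 is in the x1 row, so x1 leaves.

x1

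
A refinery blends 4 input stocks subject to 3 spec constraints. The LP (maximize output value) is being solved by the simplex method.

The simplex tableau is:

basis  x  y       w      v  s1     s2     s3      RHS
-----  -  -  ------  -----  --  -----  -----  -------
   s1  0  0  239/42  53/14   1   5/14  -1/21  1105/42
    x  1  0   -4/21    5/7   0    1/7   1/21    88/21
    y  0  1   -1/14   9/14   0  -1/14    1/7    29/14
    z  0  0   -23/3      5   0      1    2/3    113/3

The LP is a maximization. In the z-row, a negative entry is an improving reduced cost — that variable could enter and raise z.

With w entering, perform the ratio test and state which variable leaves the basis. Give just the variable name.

Ratios: row 1 (s1): (1105/42)/(239/42) = 1105/239; row 2 (x): entry -4/21 ≤ 0, skip; row 3 (y): entry -1/14 ≤ 0, skip.
Minimum ratio 1105/239 is in the s1 row, so s1 leaves.

s1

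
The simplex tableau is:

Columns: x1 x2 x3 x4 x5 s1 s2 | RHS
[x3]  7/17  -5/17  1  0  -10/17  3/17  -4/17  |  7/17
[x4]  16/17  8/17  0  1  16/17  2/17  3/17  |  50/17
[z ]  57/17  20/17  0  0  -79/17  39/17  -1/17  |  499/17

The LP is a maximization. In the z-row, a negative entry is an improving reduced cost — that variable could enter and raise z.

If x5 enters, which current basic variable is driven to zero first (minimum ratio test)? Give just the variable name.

Ratios: row 1 (x3): entry -10/17 ≤ 0, skip; row 2 (x4): (50/17)/(16/17) = 25/8.
Minimum ratio 25/8 is in the x4 row, so x4 leaves.

x4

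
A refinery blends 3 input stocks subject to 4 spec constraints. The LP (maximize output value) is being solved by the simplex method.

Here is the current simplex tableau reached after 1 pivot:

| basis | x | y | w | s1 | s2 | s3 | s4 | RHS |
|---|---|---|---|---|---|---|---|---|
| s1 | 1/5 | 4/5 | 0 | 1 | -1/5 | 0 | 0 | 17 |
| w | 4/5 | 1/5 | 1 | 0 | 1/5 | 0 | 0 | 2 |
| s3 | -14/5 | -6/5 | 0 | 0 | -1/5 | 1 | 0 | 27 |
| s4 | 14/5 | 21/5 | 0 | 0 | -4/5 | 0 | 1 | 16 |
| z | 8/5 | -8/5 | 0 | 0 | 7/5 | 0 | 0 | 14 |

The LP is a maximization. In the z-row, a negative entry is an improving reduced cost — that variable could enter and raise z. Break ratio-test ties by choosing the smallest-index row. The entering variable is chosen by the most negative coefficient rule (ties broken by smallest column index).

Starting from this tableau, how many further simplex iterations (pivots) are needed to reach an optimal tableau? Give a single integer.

pivot: y in, s4 out → z = 422/21
No improving column remains; optimal.

1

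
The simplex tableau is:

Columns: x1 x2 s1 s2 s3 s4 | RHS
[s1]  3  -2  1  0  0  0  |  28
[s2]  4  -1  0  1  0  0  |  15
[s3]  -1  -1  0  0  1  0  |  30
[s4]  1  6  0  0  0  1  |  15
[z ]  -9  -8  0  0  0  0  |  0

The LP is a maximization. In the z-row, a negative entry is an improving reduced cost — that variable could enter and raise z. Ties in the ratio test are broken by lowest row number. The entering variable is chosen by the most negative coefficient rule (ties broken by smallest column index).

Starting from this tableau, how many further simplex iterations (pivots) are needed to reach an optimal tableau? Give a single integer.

pivot: x1 in, s2 out → z = 135/4
pivot: x2 in, s4 out → z = 261/5
No improving column remains; optimal.

2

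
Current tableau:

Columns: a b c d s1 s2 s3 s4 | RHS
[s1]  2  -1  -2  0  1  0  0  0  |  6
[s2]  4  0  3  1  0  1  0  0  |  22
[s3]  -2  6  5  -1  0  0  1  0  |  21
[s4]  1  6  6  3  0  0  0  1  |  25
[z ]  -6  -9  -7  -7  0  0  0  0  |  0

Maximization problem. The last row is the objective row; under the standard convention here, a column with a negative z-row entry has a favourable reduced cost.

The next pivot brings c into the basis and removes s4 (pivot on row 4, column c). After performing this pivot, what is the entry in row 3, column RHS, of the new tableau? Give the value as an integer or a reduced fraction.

Pivot element is row 4, column c: 6.
Normalize row 4: new (row 4, RHS) = 25/6 = 25/6.
row 3 ← row 3 − 5·(new row 4): 21 − 5·(25/6) = 1/6.

1/6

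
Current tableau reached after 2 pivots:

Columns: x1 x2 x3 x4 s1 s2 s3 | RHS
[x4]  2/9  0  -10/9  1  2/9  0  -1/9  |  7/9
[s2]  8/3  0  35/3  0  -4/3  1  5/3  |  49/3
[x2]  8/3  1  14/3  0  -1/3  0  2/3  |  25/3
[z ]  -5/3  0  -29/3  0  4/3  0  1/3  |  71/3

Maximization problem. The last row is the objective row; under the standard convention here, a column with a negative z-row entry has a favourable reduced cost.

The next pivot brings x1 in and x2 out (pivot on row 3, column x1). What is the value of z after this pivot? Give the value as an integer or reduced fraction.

Minimum ratio for x1: (25/3)/(8/3) = 25/8.
z changes by −(z-row coeff of x1)·ratio = −(-5/3)·(25/8) = 125/24.
New z = 71/3 + (125/24) = 231/8.

231/8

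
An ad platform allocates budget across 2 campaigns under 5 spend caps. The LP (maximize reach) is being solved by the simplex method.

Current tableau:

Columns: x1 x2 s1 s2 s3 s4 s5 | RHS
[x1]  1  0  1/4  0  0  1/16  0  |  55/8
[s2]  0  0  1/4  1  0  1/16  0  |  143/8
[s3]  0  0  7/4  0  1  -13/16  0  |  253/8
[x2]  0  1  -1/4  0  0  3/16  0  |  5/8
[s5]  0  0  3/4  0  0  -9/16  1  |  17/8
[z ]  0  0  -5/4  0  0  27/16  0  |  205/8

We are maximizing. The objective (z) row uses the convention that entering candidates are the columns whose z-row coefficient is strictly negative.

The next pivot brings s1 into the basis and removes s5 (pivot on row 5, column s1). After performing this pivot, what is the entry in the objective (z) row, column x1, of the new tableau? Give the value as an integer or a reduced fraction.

0

Pivot element is row 5, column s1: 3/4.
Normalize row 5: new (row 5, x1) = 0/(3/4) = 0.
z-row ← z-row − (-5/4)·(new row 5): 0 − (-5/4)·0 = 0.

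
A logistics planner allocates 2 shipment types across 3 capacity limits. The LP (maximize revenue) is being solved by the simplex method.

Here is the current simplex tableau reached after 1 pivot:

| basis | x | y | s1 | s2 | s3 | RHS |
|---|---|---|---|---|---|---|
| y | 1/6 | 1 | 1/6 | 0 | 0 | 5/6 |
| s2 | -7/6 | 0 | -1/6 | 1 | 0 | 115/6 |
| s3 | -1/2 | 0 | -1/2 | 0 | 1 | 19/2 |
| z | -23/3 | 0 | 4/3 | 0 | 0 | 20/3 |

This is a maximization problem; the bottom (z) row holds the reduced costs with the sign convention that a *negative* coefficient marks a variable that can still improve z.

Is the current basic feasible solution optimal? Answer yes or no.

Column x has objective-row coefficient -23/3, which is negative; an improving pivot exists, so not yet optimal.

no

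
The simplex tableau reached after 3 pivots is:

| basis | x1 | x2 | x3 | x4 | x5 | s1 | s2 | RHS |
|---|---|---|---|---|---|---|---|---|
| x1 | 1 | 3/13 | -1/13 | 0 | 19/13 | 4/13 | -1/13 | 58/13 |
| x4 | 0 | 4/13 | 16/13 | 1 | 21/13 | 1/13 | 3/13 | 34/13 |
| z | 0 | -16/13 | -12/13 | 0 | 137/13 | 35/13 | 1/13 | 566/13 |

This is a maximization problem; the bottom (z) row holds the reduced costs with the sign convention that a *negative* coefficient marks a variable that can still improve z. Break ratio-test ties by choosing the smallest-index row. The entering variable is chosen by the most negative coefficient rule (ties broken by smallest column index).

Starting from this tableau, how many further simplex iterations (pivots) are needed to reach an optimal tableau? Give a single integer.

1

pivot: x2 in, x4 out → z = 54
No improving column remains; optimal.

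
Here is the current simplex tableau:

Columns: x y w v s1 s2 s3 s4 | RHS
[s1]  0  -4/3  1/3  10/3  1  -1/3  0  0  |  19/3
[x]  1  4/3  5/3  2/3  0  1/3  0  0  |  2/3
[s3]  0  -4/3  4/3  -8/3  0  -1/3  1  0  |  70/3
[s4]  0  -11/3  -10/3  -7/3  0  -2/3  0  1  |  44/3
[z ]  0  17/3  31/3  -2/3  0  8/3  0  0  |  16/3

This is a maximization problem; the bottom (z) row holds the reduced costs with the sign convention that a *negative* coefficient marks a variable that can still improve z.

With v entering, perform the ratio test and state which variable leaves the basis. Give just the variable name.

Ratios: row 1 (s1): (19/3)/(10/3) = 19/10; row 2 (x): (2/3)/(2/3) = 1; row 3 (s3): entry -8/3 ≤ 0, skip; row 4 (s4): entry -7/3 ≤ 0, skip.
Minimum ratio 1 is in the x row, so x leaves.

x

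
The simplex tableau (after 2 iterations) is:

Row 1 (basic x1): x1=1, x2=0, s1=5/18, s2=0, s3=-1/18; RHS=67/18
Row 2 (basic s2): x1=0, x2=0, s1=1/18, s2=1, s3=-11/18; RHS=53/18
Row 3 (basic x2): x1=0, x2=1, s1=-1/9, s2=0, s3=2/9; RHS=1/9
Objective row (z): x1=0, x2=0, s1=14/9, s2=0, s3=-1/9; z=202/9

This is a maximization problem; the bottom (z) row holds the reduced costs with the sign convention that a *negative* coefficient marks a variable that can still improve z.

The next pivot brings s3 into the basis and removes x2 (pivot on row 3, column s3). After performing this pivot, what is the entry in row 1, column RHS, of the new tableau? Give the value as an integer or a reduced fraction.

15/4

Pivot element is row 3, column s3: 2/9.
Normalize row 3: new (row 3, RHS) = (1/9)/(2/9) = 1/2.
row 1 ← row 1 − (-1/18)·(new row 3): 67/18 − (-1/18)·(1/2) = 15/4.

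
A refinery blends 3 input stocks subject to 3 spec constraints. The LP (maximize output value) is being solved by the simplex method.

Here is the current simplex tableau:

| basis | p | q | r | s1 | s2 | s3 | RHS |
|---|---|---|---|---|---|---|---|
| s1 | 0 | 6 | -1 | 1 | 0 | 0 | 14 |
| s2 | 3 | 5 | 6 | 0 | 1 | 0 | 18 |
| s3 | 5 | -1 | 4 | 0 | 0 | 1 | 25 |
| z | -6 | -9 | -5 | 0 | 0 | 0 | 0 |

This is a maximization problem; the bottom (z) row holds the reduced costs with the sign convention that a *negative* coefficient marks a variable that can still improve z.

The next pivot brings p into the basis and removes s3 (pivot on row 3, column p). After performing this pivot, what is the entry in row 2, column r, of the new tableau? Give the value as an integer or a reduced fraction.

18/5

Pivot element is row 3, column p: 5.
Normalize row 3: new (row 3, r) = 4/5 = 4/5.
row 2 ← row 2 − 3·(new row 3): 6 − 3·(4/5) = 18/5.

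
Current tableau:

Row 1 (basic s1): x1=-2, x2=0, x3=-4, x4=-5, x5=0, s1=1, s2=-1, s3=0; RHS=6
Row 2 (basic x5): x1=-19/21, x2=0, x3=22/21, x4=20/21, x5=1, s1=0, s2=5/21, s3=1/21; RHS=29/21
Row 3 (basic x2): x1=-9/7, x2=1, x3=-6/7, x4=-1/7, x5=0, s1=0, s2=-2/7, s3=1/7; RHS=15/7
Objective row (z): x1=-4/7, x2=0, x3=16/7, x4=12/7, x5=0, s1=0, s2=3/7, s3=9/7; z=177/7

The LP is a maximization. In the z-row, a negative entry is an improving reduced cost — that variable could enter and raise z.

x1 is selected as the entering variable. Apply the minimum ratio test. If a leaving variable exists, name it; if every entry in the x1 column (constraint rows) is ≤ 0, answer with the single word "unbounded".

unbounded

x1-column entries: row 1: -2, row 2: -19/21, row 3: -9/7. All ≤ 0, so x1 can increase without bound; the LP is unbounded in this direction.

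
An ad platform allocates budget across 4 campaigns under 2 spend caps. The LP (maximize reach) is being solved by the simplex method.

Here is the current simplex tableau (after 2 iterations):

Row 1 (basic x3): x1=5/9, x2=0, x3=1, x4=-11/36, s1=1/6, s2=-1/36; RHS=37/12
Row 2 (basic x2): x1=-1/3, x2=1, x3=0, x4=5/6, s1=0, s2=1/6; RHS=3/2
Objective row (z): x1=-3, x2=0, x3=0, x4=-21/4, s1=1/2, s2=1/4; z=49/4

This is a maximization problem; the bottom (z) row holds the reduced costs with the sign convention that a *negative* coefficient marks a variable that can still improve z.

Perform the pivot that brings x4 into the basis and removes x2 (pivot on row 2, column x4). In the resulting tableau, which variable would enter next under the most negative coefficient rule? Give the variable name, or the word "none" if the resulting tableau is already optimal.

Pivot element 5/6. New z-row = old z-row − (-21/4)·(row 2/(5/6)).
Updated z-row coefficients: x1: -51/10, x2: 63/10, x3: 0, x4: 0, s1: 1/2, s2: 13/10.
The most negative is -51/10 in column x1, so x1 would enter next.

x1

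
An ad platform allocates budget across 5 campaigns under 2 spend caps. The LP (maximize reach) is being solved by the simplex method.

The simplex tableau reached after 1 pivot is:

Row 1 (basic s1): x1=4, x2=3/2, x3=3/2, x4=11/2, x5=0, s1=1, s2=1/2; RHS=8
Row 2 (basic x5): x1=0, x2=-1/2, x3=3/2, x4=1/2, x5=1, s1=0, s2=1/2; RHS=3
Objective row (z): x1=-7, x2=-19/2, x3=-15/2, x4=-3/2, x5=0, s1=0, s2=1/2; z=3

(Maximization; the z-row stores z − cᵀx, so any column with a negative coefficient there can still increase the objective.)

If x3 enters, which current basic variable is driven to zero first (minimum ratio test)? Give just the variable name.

x5

Ratios: row 1 (s1): 8/(3/2) = 16/3; row 2 (x5): 3/(3/2) = 2.
Minimum ratio 2 is in the x5 row, so x5 leaves.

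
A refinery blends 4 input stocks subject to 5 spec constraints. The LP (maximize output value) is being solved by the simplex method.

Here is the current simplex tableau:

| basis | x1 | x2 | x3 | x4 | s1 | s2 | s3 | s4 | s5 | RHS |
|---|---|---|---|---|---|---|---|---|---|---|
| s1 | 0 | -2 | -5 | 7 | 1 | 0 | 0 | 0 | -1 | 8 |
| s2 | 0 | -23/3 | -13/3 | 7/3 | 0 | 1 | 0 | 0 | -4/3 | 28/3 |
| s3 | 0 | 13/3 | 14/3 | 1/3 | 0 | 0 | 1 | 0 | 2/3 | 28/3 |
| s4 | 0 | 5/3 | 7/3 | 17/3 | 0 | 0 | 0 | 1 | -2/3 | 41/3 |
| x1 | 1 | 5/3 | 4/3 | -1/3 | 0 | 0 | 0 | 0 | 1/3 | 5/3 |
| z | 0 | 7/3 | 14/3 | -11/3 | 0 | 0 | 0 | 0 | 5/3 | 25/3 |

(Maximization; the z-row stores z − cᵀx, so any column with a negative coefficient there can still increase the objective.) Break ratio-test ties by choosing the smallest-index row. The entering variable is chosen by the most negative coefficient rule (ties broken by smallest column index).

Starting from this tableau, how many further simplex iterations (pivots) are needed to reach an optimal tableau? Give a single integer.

pivot: x4 in, s1 out → z = 263/21
No improving column remains; optimal.

1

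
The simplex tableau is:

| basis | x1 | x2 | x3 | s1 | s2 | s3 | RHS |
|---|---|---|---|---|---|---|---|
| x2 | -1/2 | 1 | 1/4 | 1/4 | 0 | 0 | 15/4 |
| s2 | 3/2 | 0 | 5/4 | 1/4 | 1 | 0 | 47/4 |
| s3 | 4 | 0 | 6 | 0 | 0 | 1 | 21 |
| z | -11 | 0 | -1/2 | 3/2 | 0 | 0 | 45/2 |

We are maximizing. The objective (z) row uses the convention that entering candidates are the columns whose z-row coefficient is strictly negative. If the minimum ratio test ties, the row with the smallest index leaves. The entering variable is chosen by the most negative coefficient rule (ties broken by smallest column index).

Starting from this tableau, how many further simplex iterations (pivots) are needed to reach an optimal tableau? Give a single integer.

pivot: x1 in, s3 out → z = 321/4
No improving column remains; optimal.

1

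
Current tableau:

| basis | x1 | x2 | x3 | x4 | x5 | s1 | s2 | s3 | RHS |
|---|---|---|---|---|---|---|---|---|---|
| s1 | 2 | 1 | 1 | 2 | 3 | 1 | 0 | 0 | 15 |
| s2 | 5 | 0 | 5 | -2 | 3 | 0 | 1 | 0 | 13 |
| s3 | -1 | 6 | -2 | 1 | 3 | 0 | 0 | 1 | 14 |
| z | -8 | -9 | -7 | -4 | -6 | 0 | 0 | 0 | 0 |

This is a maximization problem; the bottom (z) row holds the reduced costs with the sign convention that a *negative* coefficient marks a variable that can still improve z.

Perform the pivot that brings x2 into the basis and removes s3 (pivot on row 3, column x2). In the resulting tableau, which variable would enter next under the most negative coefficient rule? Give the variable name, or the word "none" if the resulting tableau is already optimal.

Pivot element 6. New z-row = old z-row − (-9)·(row 3/6).
Updated z-row coefficients: x1: -19/2, x2: 0, x3: -10, x4: -5/2, x5: -3/2, s1: 0, s2: 0, s3: 3/2.
The most negative is -10 in column x3, so x3 would enter next.

x3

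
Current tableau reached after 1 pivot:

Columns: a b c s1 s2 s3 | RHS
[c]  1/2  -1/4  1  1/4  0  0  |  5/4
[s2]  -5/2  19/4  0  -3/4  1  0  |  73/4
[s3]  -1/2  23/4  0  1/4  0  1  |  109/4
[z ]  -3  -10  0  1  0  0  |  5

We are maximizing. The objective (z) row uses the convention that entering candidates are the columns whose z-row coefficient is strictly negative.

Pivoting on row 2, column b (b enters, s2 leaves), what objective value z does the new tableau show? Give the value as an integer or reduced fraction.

Minimum ratio for b: (73/4)/(19/4) = 73/19.
z changes by −(z-row coeff of b)·ratio = −(-10)·(73/19) = 730/19.
New z = 5 + (730/19) = 825/19.

825/19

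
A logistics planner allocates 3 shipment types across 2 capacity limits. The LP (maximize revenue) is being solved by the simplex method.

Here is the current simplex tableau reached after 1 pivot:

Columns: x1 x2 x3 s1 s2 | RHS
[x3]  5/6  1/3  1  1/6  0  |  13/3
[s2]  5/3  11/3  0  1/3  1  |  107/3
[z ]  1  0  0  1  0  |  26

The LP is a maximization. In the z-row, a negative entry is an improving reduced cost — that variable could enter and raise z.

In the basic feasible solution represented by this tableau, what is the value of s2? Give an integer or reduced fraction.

107/3

s2 is basic (row 2); its value is the RHS of that row: 107/3.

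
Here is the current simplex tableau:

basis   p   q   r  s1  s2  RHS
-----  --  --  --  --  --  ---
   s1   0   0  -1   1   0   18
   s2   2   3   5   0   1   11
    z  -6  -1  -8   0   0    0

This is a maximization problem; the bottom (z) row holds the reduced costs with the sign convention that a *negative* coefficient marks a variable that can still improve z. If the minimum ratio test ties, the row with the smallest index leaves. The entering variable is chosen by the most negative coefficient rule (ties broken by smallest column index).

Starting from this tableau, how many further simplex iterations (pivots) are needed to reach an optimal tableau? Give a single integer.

2

pivot: r in, s2 out → z = 88/5
pivot: p in, r out → z = 33
No improving column remains; optimal.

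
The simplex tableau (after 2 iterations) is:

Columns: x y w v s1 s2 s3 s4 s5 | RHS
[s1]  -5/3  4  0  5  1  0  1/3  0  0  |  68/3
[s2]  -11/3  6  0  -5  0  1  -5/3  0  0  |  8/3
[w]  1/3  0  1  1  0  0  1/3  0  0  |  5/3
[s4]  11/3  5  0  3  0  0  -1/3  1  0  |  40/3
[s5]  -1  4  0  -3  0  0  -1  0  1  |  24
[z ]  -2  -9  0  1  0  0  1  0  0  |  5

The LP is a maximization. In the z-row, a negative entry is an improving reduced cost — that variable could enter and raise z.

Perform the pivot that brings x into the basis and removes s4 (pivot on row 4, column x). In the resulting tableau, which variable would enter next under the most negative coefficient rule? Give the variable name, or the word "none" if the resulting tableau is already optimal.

y

Pivot element 11/3. New z-row = old z-row − (-2)·(row 4/(11/3)).
Updated z-row coefficients: x: 0, y: -69/11, w: 0, v: 29/11, s1: 0, s2: 0, s3: 9/11, s4: 6/11, s5: 0.
The most negative is -69/11 in column y, so y would enter next.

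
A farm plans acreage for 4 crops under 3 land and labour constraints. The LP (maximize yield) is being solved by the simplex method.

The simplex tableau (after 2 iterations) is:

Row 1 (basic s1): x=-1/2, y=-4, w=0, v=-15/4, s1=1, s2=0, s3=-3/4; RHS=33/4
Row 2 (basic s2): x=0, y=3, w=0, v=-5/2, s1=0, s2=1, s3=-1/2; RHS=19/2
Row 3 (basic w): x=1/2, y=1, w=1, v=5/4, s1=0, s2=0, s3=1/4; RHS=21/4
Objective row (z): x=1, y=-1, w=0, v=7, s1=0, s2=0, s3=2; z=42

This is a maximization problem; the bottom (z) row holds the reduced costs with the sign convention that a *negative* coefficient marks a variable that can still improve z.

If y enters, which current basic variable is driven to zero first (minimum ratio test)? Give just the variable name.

Ratios: row 1 (s1): entry -4 ≤ 0, skip; row 2 (s2): (19/2)/3 = 19/6; row 3 (w): (21/4)/1 = 21/4.
Minimum ratio 19/6 is in the s2 row, so s2 leaves.

s2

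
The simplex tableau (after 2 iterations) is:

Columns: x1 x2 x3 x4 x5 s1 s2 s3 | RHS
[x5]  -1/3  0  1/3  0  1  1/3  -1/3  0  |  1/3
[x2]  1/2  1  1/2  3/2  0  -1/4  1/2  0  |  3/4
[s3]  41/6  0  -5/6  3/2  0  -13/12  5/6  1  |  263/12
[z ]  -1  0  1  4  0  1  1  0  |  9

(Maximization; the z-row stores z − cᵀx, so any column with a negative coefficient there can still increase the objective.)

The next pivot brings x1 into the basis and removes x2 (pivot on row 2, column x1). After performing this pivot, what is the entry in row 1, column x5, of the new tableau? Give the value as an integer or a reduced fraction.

Pivot element is row 2, column x1: 1/2.
Normalize row 2: new (row 2, x5) = 0/(1/2) = 0.
row 1 ← row 1 − (-1/3)·(new row 2): 1 − (-1/3)·0 = 1.

1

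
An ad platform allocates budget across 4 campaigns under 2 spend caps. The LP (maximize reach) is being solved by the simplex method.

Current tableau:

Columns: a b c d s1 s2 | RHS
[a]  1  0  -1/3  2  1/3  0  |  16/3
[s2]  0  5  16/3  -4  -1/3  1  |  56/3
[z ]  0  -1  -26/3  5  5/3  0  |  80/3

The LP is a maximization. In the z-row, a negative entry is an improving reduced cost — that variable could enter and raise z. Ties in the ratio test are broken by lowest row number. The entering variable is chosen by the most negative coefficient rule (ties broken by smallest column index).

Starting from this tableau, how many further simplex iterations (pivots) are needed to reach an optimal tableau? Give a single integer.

pivot: c in, s2 out → z = 57
pivot: d in, a out → z = 438/7
No improving column remains; optimal.

2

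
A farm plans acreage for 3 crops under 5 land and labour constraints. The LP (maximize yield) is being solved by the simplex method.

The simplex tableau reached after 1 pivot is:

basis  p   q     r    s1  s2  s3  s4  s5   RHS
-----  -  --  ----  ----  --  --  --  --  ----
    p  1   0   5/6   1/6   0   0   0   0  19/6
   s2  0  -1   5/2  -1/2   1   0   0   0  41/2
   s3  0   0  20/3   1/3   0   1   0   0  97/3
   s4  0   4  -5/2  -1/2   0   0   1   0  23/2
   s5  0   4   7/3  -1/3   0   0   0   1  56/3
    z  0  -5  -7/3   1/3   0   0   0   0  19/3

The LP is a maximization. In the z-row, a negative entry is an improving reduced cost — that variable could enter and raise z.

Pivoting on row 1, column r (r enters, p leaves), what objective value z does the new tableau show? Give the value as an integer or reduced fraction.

76/5

Minimum ratio for r: (19/6)/(5/6) = 19/5.
z changes by −(z-row coeff of r)·ratio = −(-7/3)·(19/5) = 133/15.
New z = 19/3 + (133/15) = 76/5.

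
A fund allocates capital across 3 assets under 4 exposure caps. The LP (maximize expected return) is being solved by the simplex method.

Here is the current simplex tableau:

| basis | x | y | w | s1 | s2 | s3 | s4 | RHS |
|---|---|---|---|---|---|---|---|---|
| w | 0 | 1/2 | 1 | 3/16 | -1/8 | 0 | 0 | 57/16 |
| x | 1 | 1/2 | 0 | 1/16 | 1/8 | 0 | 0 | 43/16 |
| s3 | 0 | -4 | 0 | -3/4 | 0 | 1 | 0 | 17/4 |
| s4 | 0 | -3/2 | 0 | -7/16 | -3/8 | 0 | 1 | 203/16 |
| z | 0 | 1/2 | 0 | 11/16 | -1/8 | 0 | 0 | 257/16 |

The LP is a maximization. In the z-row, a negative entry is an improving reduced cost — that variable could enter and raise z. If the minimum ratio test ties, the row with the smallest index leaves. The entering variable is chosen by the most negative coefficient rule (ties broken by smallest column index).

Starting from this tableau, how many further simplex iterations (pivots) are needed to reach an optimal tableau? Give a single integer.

pivot: s2 in, x out → z = 75/4
No improving column remains; optimal.

1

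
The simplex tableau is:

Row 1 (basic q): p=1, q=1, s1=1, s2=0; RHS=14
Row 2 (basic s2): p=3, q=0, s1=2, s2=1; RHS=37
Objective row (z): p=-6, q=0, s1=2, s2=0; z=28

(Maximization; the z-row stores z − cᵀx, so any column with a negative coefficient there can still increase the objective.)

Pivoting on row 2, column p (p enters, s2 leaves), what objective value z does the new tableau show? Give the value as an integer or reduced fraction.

Minimum ratio for p: 37/3 = 37/3.
z changes by −(z-row coeff of p)·ratio = −(-6)·(37/3) = 74.
New z = 28 + 74 = 102.

102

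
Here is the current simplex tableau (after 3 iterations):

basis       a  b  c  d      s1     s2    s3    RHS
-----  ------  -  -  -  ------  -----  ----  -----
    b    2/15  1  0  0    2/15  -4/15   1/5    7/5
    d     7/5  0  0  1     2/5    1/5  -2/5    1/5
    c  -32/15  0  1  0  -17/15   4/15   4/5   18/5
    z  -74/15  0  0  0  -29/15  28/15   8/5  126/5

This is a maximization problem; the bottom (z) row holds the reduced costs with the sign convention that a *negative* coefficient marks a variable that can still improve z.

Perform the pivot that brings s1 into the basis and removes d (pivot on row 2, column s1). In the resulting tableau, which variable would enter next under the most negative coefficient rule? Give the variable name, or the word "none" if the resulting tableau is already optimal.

Pivot element 2/5. New z-row = old z-row − (-29/15)·(row 2/(2/5)).
Updated z-row coefficients: a: 11/6, b: 0, c: 0, d: 29/6, s1: 0, s2: 17/6, s3: -1/3.
The most negative is -1/3 in column s3, so s3 would enter next.

s3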